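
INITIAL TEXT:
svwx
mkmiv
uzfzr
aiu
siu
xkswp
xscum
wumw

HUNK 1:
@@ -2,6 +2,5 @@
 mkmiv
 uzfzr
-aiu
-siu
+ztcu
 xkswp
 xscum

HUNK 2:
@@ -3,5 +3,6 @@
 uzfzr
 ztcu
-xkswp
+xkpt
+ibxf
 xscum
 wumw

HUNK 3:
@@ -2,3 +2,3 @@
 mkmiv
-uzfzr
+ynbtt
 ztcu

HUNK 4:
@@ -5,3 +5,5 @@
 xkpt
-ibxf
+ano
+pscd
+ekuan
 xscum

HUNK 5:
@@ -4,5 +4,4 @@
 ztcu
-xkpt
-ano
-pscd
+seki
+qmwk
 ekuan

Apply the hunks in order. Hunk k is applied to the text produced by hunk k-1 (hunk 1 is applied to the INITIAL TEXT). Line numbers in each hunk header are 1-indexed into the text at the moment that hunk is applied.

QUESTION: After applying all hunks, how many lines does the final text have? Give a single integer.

Answer: 9

Derivation:
Hunk 1: at line 2 remove [aiu,siu] add [ztcu] -> 7 lines: svwx mkmiv uzfzr ztcu xkswp xscum wumw
Hunk 2: at line 3 remove [xkswp] add [xkpt,ibxf] -> 8 lines: svwx mkmiv uzfzr ztcu xkpt ibxf xscum wumw
Hunk 3: at line 2 remove [uzfzr] add [ynbtt] -> 8 lines: svwx mkmiv ynbtt ztcu xkpt ibxf xscum wumw
Hunk 4: at line 5 remove [ibxf] add [ano,pscd,ekuan] -> 10 lines: svwx mkmiv ynbtt ztcu xkpt ano pscd ekuan xscum wumw
Hunk 5: at line 4 remove [xkpt,ano,pscd] add [seki,qmwk] -> 9 lines: svwx mkmiv ynbtt ztcu seki qmwk ekuan xscum wumw
Final line count: 9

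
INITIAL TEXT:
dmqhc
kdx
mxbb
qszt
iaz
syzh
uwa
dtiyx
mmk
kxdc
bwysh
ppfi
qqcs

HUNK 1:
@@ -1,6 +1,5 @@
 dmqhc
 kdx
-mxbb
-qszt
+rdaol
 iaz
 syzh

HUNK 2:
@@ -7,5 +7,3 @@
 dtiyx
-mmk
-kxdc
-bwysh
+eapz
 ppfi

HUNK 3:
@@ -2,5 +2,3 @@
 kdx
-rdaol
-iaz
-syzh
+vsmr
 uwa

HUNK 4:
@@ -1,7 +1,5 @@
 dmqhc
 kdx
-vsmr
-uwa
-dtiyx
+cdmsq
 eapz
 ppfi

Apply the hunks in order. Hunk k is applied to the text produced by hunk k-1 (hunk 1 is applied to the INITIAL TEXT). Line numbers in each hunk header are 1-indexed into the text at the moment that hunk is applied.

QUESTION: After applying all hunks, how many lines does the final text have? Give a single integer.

Hunk 1: at line 1 remove [mxbb,qszt] add [rdaol] -> 12 lines: dmqhc kdx rdaol iaz syzh uwa dtiyx mmk kxdc bwysh ppfi qqcs
Hunk 2: at line 7 remove [mmk,kxdc,bwysh] add [eapz] -> 10 lines: dmqhc kdx rdaol iaz syzh uwa dtiyx eapz ppfi qqcs
Hunk 3: at line 2 remove [rdaol,iaz,syzh] add [vsmr] -> 8 lines: dmqhc kdx vsmr uwa dtiyx eapz ppfi qqcs
Hunk 4: at line 1 remove [vsmr,uwa,dtiyx] add [cdmsq] -> 6 lines: dmqhc kdx cdmsq eapz ppfi qqcs
Final line count: 6

Answer: 6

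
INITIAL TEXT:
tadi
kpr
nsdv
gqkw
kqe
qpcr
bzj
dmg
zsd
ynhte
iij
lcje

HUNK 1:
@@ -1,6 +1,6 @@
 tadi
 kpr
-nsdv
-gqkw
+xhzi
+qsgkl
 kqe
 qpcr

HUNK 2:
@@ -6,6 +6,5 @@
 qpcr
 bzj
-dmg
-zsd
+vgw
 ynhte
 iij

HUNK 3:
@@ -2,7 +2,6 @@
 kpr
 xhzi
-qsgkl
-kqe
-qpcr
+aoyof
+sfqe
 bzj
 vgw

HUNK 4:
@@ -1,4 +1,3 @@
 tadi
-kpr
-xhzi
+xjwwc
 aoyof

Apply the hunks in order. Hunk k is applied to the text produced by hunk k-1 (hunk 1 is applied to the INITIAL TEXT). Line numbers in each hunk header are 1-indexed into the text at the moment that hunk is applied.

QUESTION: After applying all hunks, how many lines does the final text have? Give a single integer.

Hunk 1: at line 1 remove [nsdv,gqkw] add [xhzi,qsgkl] -> 12 lines: tadi kpr xhzi qsgkl kqe qpcr bzj dmg zsd ynhte iij lcje
Hunk 2: at line 6 remove [dmg,zsd] add [vgw] -> 11 lines: tadi kpr xhzi qsgkl kqe qpcr bzj vgw ynhte iij lcje
Hunk 3: at line 2 remove [qsgkl,kqe,qpcr] add [aoyof,sfqe] -> 10 lines: tadi kpr xhzi aoyof sfqe bzj vgw ynhte iij lcje
Hunk 4: at line 1 remove [kpr,xhzi] add [xjwwc] -> 9 lines: tadi xjwwc aoyof sfqe bzj vgw ynhte iij lcje
Final line count: 9

Answer: 9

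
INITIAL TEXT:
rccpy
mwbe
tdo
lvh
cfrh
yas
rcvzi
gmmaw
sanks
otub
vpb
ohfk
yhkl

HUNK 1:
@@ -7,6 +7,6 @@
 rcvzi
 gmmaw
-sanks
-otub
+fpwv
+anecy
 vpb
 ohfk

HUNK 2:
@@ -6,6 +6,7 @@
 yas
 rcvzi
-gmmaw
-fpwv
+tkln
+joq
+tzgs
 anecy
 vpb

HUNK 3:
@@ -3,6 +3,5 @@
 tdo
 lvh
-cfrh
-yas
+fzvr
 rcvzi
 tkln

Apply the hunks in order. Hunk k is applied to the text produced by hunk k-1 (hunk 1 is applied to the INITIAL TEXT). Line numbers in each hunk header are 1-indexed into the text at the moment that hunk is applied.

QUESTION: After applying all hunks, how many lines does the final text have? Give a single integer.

Answer: 13

Derivation:
Hunk 1: at line 7 remove [sanks,otub] add [fpwv,anecy] -> 13 lines: rccpy mwbe tdo lvh cfrh yas rcvzi gmmaw fpwv anecy vpb ohfk yhkl
Hunk 2: at line 6 remove [gmmaw,fpwv] add [tkln,joq,tzgs] -> 14 lines: rccpy mwbe tdo lvh cfrh yas rcvzi tkln joq tzgs anecy vpb ohfk yhkl
Hunk 3: at line 3 remove [cfrh,yas] add [fzvr] -> 13 lines: rccpy mwbe tdo lvh fzvr rcvzi tkln joq tzgs anecy vpb ohfk yhkl
Final line count: 13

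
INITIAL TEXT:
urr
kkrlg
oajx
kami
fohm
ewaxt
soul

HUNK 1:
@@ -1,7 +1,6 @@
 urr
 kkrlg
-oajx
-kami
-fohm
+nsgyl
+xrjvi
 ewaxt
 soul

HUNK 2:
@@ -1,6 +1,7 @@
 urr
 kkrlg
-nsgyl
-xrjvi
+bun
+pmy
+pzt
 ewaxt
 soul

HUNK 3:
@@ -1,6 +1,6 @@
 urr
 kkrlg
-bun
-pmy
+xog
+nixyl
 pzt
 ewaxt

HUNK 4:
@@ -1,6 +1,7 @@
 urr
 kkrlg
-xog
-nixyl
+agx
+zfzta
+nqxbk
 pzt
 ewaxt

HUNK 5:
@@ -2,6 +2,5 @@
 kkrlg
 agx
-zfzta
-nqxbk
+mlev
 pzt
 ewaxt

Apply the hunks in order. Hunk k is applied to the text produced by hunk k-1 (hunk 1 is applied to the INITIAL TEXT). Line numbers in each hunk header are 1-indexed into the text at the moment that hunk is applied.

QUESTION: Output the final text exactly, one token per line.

Answer: urr
kkrlg
agx
mlev
pzt
ewaxt
soul

Derivation:
Hunk 1: at line 1 remove [oajx,kami,fohm] add [nsgyl,xrjvi] -> 6 lines: urr kkrlg nsgyl xrjvi ewaxt soul
Hunk 2: at line 1 remove [nsgyl,xrjvi] add [bun,pmy,pzt] -> 7 lines: urr kkrlg bun pmy pzt ewaxt soul
Hunk 3: at line 1 remove [bun,pmy] add [xog,nixyl] -> 7 lines: urr kkrlg xog nixyl pzt ewaxt soul
Hunk 4: at line 1 remove [xog,nixyl] add [agx,zfzta,nqxbk] -> 8 lines: urr kkrlg agx zfzta nqxbk pzt ewaxt soul
Hunk 5: at line 2 remove [zfzta,nqxbk] add [mlev] -> 7 lines: urr kkrlg agx mlev pzt ewaxt soul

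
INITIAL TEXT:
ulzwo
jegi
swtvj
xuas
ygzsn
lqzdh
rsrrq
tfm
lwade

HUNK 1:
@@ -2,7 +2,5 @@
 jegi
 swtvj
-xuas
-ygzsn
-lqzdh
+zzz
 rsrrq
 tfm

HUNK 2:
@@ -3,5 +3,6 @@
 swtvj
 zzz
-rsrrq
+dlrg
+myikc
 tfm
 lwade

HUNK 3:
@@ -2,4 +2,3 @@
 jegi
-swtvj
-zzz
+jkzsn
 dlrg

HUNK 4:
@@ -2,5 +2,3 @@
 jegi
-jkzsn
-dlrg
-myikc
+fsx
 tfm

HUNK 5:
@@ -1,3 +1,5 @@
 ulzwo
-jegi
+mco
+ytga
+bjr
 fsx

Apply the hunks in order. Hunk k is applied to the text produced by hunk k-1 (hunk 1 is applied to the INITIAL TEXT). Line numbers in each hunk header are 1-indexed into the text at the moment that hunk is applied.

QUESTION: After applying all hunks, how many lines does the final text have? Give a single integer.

Hunk 1: at line 2 remove [xuas,ygzsn,lqzdh] add [zzz] -> 7 lines: ulzwo jegi swtvj zzz rsrrq tfm lwade
Hunk 2: at line 3 remove [rsrrq] add [dlrg,myikc] -> 8 lines: ulzwo jegi swtvj zzz dlrg myikc tfm lwade
Hunk 3: at line 2 remove [swtvj,zzz] add [jkzsn] -> 7 lines: ulzwo jegi jkzsn dlrg myikc tfm lwade
Hunk 4: at line 2 remove [jkzsn,dlrg,myikc] add [fsx] -> 5 lines: ulzwo jegi fsx tfm lwade
Hunk 5: at line 1 remove [jegi] add [mco,ytga,bjr] -> 7 lines: ulzwo mco ytga bjr fsx tfm lwade
Final line count: 7

Answer: 7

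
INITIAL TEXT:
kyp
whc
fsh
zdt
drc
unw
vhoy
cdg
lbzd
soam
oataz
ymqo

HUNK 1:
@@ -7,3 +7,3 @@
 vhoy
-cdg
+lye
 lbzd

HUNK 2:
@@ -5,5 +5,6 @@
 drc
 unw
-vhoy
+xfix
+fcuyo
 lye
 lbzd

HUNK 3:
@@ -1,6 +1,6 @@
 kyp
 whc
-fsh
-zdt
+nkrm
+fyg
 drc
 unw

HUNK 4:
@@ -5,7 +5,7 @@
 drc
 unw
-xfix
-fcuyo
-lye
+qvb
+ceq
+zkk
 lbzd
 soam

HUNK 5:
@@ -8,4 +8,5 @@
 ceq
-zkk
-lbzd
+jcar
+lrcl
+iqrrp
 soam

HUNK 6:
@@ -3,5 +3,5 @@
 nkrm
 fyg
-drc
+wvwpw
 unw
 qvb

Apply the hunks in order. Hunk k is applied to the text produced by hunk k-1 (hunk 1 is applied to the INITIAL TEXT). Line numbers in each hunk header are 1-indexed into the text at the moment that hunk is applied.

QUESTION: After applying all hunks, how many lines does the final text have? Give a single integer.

Answer: 14

Derivation:
Hunk 1: at line 7 remove [cdg] add [lye] -> 12 lines: kyp whc fsh zdt drc unw vhoy lye lbzd soam oataz ymqo
Hunk 2: at line 5 remove [vhoy] add [xfix,fcuyo] -> 13 lines: kyp whc fsh zdt drc unw xfix fcuyo lye lbzd soam oataz ymqo
Hunk 3: at line 1 remove [fsh,zdt] add [nkrm,fyg] -> 13 lines: kyp whc nkrm fyg drc unw xfix fcuyo lye lbzd soam oataz ymqo
Hunk 4: at line 5 remove [xfix,fcuyo,lye] add [qvb,ceq,zkk] -> 13 lines: kyp whc nkrm fyg drc unw qvb ceq zkk lbzd soam oataz ymqo
Hunk 5: at line 8 remove [zkk,lbzd] add [jcar,lrcl,iqrrp] -> 14 lines: kyp whc nkrm fyg drc unw qvb ceq jcar lrcl iqrrp soam oataz ymqo
Hunk 6: at line 3 remove [drc] add [wvwpw] -> 14 lines: kyp whc nkrm fyg wvwpw unw qvb ceq jcar lrcl iqrrp soam oataz ymqo
Final line count: 14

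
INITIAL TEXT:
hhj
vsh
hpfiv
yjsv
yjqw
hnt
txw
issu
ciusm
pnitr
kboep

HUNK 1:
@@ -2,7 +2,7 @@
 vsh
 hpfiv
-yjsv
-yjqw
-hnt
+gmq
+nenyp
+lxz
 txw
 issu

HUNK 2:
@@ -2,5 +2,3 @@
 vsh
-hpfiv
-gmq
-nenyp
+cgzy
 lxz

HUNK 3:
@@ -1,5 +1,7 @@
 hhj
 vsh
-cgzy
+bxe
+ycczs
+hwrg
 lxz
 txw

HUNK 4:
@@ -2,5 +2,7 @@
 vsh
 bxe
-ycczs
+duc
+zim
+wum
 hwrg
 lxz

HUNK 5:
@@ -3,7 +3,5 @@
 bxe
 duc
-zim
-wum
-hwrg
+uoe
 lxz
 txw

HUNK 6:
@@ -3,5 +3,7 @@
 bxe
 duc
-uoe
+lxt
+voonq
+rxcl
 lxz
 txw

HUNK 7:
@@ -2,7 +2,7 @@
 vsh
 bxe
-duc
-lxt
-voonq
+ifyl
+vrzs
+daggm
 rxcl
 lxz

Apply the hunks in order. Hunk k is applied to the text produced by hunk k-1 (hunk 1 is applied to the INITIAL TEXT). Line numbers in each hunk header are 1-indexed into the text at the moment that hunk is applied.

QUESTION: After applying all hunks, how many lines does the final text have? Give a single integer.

Answer: 13

Derivation:
Hunk 1: at line 2 remove [yjsv,yjqw,hnt] add [gmq,nenyp,lxz] -> 11 lines: hhj vsh hpfiv gmq nenyp lxz txw issu ciusm pnitr kboep
Hunk 2: at line 2 remove [hpfiv,gmq,nenyp] add [cgzy] -> 9 lines: hhj vsh cgzy lxz txw issu ciusm pnitr kboep
Hunk 3: at line 1 remove [cgzy] add [bxe,ycczs,hwrg] -> 11 lines: hhj vsh bxe ycczs hwrg lxz txw issu ciusm pnitr kboep
Hunk 4: at line 2 remove [ycczs] add [duc,zim,wum] -> 13 lines: hhj vsh bxe duc zim wum hwrg lxz txw issu ciusm pnitr kboep
Hunk 5: at line 3 remove [zim,wum,hwrg] add [uoe] -> 11 lines: hhj vsh bxe duc uoe lxz txw issu ciusm pnitr kboep
Hunk 6: at line 3 remove [uoe] add [lxt,voonq,rxcl] -> 13 lines: hhj vsh bxe duc lxt voonq rxcl lxz txw issu ciusm pnitr kboep
Hunk 7: at line 2 remove [duc,lxt,voonq] add [ifyl,vrzs,daggm] -> 13 lines: hhj vsh bxe ifyl vrzs daggm rxcl lxz txw issu ciusm pnitr kboep
Final line count: 13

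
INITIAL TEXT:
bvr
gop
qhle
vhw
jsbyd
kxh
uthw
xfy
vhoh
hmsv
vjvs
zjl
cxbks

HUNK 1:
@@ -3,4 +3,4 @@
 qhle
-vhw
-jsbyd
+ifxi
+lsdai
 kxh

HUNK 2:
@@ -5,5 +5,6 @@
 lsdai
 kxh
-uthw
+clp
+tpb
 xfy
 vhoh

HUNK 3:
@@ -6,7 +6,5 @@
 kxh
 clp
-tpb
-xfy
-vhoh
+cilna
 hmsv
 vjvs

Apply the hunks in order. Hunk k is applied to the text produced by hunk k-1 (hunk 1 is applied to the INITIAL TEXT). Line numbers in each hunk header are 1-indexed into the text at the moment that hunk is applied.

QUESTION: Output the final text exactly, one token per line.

Answer: bvr
gop
qhle
ifxi
lsdai
kxh
clp
cilna
hmsv
vjvs
zjl
cxbks

Derivation:
Hunk 1: at line 3 remove [vhw,jsbyd] add [ifxi,lsdai] -> 13 lines: bvr gop qhle ifxi lsdai kxh uthw xfy vhoh hmsv vjvs zjl cxbks
Hunk 2: at line 5 remove [uthw] add [clp,tpb] -> 14 lines: bvr gop qhle ifxi lsdai kxh clp tpb xfy vhoh hmsv vjvs zjl cxbks
Hunk 3: at line 6 remove [tpb,xfy,vhoh] add [cilna] -> 12 lines: bvr gop qhle ifxi lsdai kxh clp cilna hmsv vjvs zjl cxbks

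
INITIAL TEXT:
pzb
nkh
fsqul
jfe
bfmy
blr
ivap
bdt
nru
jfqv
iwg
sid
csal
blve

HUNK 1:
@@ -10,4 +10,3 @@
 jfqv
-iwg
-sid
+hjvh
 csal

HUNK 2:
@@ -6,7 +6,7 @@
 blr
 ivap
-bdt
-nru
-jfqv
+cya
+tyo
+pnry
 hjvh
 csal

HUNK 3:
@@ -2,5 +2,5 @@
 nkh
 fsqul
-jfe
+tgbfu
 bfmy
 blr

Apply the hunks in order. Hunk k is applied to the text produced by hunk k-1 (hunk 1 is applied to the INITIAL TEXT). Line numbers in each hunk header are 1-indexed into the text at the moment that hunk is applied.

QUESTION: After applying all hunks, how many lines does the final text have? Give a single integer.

Answer: 13

Derivation:
Hunk 1: at line 10 remove [iwg,sid] add [hjvh] -> 13 lines: pzb nkh fsqul jfe bfmy blr ivap bdt nru jfqv hjvh csal blve
Hunk 2: at line 6 remove [bdt,nru,jfqv] add [cya,tyo,pnry] -> 13 lines: pzb nkh fsqul jfe bfmy blr ivap cya tyo pnry hjvh csal blve
Hunk 3: at line 2 remove [jfe] add [tgbfu] -> 13 lines: pzb nkh fsqul tgbfu bfmy blr ivap cya tyo pnry hjvh csal blve
Final line count: 13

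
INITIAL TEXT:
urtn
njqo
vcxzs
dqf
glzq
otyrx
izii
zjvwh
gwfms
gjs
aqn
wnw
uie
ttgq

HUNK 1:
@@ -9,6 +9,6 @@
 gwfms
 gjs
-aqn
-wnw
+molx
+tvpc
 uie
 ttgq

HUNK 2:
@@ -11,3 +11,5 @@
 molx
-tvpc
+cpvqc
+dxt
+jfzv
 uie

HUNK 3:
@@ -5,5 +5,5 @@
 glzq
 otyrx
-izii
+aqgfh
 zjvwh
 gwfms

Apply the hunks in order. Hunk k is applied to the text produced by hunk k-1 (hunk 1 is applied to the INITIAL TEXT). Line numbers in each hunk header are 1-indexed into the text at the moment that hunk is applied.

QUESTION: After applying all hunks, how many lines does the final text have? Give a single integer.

Hunk 1: at line 9 remove [aqn,wnw] add [molx,tvpc] -> 14 lines: urtn njqo vcxzs dqf glzq otyrx izii zjvwh gwfms gjs molx tvpc uie ttgq
Hunk 2: at line 11 remove [tvpc] add [cpvqc,dxt,jfzv] -> 16 lines: urtn njqo vcxzs dqf glzq otyrx izii zjvwh gwfms gjs molx cpvqc dxt jfzv uie ttgq
Hunk 3: at line 5 remove [izii] add [aqgfh] -> 16 lines: urtn njqo vcxzs dqf glzq otyrx aqgfh zjvwh gwfms gjs molx cpvqc dxt jfzv uie ttgq
Final line count: 16

Answer: 16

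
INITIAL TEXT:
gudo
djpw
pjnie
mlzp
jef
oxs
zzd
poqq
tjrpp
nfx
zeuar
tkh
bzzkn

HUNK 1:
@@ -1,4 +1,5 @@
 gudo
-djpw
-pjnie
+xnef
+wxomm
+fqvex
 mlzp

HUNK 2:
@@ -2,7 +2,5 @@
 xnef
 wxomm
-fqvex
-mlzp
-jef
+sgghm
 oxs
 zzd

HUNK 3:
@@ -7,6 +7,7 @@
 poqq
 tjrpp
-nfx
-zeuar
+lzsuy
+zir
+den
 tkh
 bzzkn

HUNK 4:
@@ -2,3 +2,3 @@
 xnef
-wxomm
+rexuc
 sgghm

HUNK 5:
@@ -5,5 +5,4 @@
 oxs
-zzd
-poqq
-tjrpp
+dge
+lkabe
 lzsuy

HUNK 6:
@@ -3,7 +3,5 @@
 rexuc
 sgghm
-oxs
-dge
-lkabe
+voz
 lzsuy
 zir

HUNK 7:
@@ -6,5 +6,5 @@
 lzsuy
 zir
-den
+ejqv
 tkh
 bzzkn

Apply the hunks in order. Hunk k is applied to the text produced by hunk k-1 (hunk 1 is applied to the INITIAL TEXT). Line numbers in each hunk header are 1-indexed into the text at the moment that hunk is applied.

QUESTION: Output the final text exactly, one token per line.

Answer: gudo
xnef
rexuc
sgghm
voz
lzsuy
zir
ejqv
tkh
bzzkn

Derivation:
Hunk 1: at line 1 remove [djpw,pjnie] add [xnef,wxomm,fqvex] -> 14 lines: gudo xnef wxomm fqvex mlzp jef oxs zzd poqq tjrpp nfx zeuar tkh bzzkn
Hunk 2: at line 2 remove [fqvex,mlzp,jef] add [sgghm] -> 12 lines: gudo xnef wxomm sgghm oxs zzd poqq tjrpp nfx zeuar tkh bzzkn
Hunk 3: at line 7 remove [nfx,zeuar] add [lzsuy,zir,den] -> 13 lines: gudo xnef wxomm sgghm oxs zzd poqq tjrpp lzsuy zir den tkh bzzkn
Hunk 4: at line 2 remove [wxomm] add [rexuc] -> 13 lines: gudo xnef rexuc sgghm oxs zzd poqq tjrpp lzsuy zir den tkh bzzkn
Hunk 5: at line 5 remove [zzd,poqq,tjrpp] add [dge,lkabe] -> 12 lines: gudo xnef rexuc sgghm oxs dge lkabe lzsuy zir den tkh bzzkn
Hunk 6: at line 3 remove [oxs,dge,lkabe] add [voz] -> 10 lines: gudo xnef rexuc sgghm voz lzsuy zir den tkh bzzkn
Hunk 7: at line 6 remove [den] add [ejqv] -> 10 lines: gudo xnef rexuc sgghm voz lzsuy zir ejqv tkh bzzkn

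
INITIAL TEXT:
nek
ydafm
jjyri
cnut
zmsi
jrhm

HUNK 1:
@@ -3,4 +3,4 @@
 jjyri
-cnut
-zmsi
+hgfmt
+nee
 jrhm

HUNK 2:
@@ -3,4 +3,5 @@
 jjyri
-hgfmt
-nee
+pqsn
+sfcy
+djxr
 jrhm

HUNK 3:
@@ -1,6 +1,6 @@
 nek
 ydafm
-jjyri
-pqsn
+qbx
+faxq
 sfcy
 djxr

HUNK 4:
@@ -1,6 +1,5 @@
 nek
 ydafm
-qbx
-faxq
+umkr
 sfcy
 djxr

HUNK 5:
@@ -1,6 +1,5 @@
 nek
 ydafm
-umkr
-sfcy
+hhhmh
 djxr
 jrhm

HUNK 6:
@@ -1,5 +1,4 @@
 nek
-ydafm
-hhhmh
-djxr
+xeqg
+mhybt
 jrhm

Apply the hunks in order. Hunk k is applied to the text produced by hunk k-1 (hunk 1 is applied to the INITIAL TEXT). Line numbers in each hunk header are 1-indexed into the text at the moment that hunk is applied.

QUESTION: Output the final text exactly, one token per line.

Hunk 1: at line 3 remove [cnut,zmsi] add [hgfmt,nee] -> 6 lines: nek ydafm jjyri hgfmt nee jrhm
Hunk 2: at line 3 remove [hgfmt,nee] add [pqsn,sfcy,djxr] -> 7 lines: nek ydafm jjyri pqsn sfcy djxr jrhm
Hunk 3: at line 1 remove [jjyri,pqsn] add [qbx,faxq] -> 7 lines: nek ydafm qbx faxq sfcy djxr jrhm
Hunk 4: at line 1 remove [qbx,faxq] add [umkr] -> 6 lines: nek ydafm umkr sfcy djxr jrhm
Hunk 5: at line 1 remove [umkr,sfcy] add [hhhmh] -> 5 lines: nek ydafm hhhmh djxr jrhm
Hunk 6: at line 1 remove [ydafm,hhhmh,djxr] add [xeqg,mhybt] -> 4 lines: nek xeqg mhybt jrhm

Answer: nek
xeqg
mhybt
jrhm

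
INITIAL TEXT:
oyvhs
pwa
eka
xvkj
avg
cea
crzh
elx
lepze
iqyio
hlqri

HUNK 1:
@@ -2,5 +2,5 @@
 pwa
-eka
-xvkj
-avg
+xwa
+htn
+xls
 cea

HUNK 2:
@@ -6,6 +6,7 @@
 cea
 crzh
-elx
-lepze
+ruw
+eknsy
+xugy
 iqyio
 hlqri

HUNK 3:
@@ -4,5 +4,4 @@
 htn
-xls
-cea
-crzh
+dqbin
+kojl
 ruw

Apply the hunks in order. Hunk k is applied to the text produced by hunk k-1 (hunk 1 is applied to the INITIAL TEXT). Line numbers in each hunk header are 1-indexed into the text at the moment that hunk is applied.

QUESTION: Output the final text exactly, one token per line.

Answer: oyvhs
pwa
xwa
htn
dqbin
kojl
ruw
eknsy
xugy
iqyio
hlqri

Derivation:
Hunk 1: at line 2 remove [eka,xvkj,avg] add [xwa,htn,xls] -> 11 lines: oyvhs pwa xwa htn xls cea crzh elx lepze iqyio hlqri
Hunk 2: at line 6 remove [elx,lepze] add [ruw,eknsy,xugy] -> 12 lines: oyvhs pwa xwa htn xls cea crzh ruw eknsy xugy iqyio hlqri
Hunk 3: at line 4 remove [xls,cea,crzh] add [dqbin,kojl] -> 11 lines: oyvhs pwa xwa htn dqbin kojl ruw eknsy xugy iqyio hlqri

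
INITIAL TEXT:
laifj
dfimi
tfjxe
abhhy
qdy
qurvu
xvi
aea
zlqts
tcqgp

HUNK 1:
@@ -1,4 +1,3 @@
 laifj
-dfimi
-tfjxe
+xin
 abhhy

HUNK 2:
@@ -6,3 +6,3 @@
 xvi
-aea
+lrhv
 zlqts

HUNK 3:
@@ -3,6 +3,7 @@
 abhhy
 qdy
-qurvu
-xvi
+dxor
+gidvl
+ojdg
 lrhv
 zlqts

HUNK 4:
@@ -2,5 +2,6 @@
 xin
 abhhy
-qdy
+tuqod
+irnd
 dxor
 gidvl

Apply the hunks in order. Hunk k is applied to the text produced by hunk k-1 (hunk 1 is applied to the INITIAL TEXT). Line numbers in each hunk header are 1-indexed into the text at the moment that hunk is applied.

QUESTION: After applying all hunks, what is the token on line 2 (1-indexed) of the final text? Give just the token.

Answer: xin

Derivation:
Hunk 1: at line 1 remove [dfimi,tfjxe] add [xin] -> 9 lines: laifj xin abhhy qdy qurvu xvi aea zlqts tcqgp
Hunk 2: at line 6 remove [aea] add [lrhv] -> 9 lines: laifj xin abhhy qdy qurvu xvi lrhv zlqts tcqgp
Hunk 3: at line 3 remove [qurvu,xvi] add [dxor,gidvl,ojdg] -> 10 lines: laifj xin abhhy qdy dxor gidvl ojdg lrhv zlqts tcqgp
Hunk 4: at line 2 remove [qdy] add [tuqod,irnd] -> 11 lines: laifj xin abhhy tuqod irnd dxor gidvl ojdg lrhv zlqts tcqgp
Final line 2: xin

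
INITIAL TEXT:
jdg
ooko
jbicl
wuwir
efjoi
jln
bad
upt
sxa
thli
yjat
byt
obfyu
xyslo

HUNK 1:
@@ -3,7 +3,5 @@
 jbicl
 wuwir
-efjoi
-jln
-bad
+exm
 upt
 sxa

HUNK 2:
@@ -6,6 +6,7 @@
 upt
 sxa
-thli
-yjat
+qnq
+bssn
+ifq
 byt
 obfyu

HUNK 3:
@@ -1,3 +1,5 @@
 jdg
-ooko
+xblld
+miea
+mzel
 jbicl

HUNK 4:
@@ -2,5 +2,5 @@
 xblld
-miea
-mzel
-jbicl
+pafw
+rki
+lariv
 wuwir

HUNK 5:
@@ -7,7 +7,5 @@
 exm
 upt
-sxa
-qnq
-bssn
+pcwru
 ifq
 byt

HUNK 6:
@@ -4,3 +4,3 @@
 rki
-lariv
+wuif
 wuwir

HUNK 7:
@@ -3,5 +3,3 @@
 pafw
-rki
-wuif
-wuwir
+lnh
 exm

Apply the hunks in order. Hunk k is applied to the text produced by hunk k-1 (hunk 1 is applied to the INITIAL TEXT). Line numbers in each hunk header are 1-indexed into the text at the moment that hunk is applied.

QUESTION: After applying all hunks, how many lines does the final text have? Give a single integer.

Hunk 1: at line 3 remove [efjoi,jln,bad] add [exm] -> 12 lines: jdg ooko jbicl wuwir exm upt sxa thli yjat byt obfyu xyslo
Hunk 2: at line 6 remove [thli,yjat] add [qnq,bssn,ifq] -> 13 lines: jdg ooko jbicl wuwir exm upt sxa qnq bssn ifq byt obfyu xyslo
Hunk 3: at line 1 remove [ooko] add [xblld,miea,mzel] -> 15 lines: jdg xblld miea mzel jbicl wuwir exm upt sxa qnq bssn ifq byt obfyu xyslo
Hunk 4: at line 2 remove [miea,mzel,jbicl] add [pafw,rki,lariv] -> 15 lines: jdg xblld pafw rki lariv wuwir exm upt sxa qnq bssn ifq byt obfyu xyslo
Hunk 5: at line 7 remove [sxa,qnq,bssn] add [pcwru] -> 13 lines: jdg xblld pafw rki lariv wuwir exm upt pcwru ifq byt obfyu xyslo
Hunk 6: at line 4 remove [lariv] add [wuif] -> 13 lines: jdg xblld pafw rki wuif wuwir exm upt pcwru ifq byt obfyu xyslo
Hunk 7: at line 3 remove [rki,wuif,wuwir] add [lnh] -> 11 lines: jdg xblld pafw lnh exm upt pcwru ifq byt obfyu xyslo
Final line count: 11

Answer: 11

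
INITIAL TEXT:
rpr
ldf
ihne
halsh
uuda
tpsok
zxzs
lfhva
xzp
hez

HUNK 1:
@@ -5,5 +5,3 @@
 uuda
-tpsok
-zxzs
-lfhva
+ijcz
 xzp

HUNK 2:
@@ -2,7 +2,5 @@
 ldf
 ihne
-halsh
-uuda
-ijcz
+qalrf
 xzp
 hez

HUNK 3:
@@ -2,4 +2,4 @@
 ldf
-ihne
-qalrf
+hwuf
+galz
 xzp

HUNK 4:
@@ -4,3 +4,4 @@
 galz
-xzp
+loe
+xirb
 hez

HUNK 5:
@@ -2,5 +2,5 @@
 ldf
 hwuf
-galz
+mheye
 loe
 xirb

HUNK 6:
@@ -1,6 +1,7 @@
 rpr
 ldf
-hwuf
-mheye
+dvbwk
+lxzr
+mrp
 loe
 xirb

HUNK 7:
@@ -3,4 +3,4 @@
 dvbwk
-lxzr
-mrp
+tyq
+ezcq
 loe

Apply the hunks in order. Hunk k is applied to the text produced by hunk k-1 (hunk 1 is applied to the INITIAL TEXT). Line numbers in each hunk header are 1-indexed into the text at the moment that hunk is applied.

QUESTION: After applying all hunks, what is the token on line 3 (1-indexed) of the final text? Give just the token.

Hunk 1: at line 5 remove [tpsok,zxzs,lfhva] add [ijcz] -> 8 lines: rpr ldf ihne halsh uuda ijcz xzp hez
Hunk 2: at line 2 remove [halsh,uuda,ijcz] add [qalrf] -> 6 lines: rpr ldf ihne qalrf xzp hez
Hunk 3: at line 2 remove [ihne,qalrf] add [hwuf,galz] -> 6 lines: rpr ldf hwuf galz xzp hez
Hunk 4: at line 4 remove [xzp] add [loe,xirb] -> 7 lines: rpr ldf hwuf galz loe xirb hez
Hunk 5: at line 2 remove [galz] add [mheye] -> 7 lines: rpr ldf hwuf mheye loe xirb hez
Hunk 6: at line 1 remove [hwuf,mheye] add [dvbwk,lxzr,mrp] -> 8 lines: rpr ldf dvbwk lxzr mrp loe xirb hez
Hunk 7: at line 3 remove [lxzr,mrp] add [tyq,ezcq] -> 8 lines: rpr ldf dvbwk tyq ezcq loe xirb hez
Final line 3: dvbwk

Answer: dvbwk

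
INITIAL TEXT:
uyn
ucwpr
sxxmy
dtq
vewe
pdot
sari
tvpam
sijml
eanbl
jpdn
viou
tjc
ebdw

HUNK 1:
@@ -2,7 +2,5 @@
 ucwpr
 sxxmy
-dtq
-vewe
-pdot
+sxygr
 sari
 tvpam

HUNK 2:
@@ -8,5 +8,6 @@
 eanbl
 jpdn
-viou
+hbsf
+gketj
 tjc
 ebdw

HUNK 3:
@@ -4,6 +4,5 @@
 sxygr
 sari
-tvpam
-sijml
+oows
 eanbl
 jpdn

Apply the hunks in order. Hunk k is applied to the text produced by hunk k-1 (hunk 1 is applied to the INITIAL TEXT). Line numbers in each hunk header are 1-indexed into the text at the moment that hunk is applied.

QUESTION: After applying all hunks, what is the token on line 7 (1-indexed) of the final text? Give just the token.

Hunk 1: at line 2 remove [dtq,vewe,pdot] add [sxygr] -> 12 lines: uyn ucwpr sxxmy sxygr sari tvpam sijml eanbl jpdn viou tjc ebdw
Hunk 2: at line 8 remove [viou] add [hbsf,gketj] -> 13 lines: uyn ucwpr sxxmy sxygr sari tvpam sijml eanbl jpdn hbsf gketj tjc ebdw
Hunk 3: at line 4 remove [tvpam,sijml] add [oows] -> 12 lines: uyn ucwpr sxxmy sxygr sari oows eanbl jpdn hbsf gketj tjc ebdw
Final line 7: eanbl

Answer: eanbl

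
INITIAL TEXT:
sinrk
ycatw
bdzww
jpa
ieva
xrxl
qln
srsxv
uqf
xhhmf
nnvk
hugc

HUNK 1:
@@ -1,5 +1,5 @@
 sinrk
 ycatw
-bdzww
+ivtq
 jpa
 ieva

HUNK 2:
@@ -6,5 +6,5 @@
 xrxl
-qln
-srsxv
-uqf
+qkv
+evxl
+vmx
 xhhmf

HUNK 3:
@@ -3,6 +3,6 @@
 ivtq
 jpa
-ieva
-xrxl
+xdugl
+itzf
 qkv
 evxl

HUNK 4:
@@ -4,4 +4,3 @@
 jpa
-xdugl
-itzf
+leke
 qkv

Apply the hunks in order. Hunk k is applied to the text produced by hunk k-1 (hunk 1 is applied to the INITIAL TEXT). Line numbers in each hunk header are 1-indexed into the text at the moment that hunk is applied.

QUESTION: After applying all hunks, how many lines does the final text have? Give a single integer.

Hunk 1: at line 1 remove [bdzww] add [ivtq] -> 12 lines: sinrk ycatw ivtq jpa ieva xrxl qln srsxv uqf xhhmf nnvk hugc
Hunk 2: at line 6 remove [qln,srsxv,uqf] add [qkv,evxl,vmx] -> 12 lines: sinrk ycatw ivtq jpa ieva xrxl qkv evxl vmx xhhmf nnvk hugc
Hunk 3: at line 3 remove [ieva,xrxl] add [xdugl,itzf] -> 12 lines: sinrk ycatw ivtq jpa xdugl itzf qkv evxl vmx xhhmf nnvk hugc
Hunk 4: at line 4 remove [xdugl,itzf] add [leke] -> 11 lines: sinrk ycatw ivtq jpa leke qkv evxl vmx xhhmf nnvk hugc
Final line count: 11

Answer: 11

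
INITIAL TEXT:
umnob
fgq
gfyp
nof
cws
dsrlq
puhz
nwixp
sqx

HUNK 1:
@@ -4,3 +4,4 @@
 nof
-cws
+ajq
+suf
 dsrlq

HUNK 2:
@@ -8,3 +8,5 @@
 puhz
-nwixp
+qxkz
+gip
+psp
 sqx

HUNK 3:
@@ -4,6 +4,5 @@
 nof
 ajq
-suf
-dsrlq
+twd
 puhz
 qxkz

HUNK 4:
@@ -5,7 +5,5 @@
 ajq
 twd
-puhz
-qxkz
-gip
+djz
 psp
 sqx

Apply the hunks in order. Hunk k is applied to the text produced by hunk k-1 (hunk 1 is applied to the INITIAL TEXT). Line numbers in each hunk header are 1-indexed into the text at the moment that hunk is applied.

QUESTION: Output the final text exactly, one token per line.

Hunk 1: at line 4 remove [cws] add [ajq,suf] -> 10 lines: umnob fgq gfyp nof ajq suf dsrlq puhz nwixp sqx
Hunk 2: at line 8 remove [nwixp] add [qxkz,gip,psp] -> 12 lines: umnob fgq gfyp nof ajq suf dsrlq puhz qxkz gip psp sqx
Hunk 3: at line 4 remove [suf,dsrlq] add [twd] -> 11 lines: umnob fgq gfyp nof ajq twd puhz qxkz gip psp sqx
Hunk 4: at line 5 remove [puhz,qxkz,gip] add [djz] -> 9 lines: umnob fgq gfyp nof ajq twd djz psp sqx

Answer: umnob
fgq
gfyp
nof
ajq
twd
djz
psp
sqx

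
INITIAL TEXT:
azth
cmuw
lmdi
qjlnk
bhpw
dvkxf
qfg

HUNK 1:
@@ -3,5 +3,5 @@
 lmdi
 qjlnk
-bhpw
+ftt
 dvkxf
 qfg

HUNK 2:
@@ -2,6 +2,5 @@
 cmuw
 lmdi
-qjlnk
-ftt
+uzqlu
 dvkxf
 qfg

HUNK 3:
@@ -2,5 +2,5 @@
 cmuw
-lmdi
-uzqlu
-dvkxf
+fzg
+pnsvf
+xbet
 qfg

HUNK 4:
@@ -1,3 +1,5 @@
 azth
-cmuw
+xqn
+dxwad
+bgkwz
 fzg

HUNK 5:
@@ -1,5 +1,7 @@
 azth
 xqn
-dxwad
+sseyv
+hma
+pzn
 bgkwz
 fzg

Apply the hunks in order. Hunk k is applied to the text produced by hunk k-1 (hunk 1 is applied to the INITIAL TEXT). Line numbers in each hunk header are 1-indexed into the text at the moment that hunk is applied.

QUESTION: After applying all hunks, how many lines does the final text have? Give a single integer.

Answer: 10

Derivation:
Hunk 1: at line 3 remove [bhpw] add [ftt] -> 7 lines: azth cmuw lmdi qjlnk ftt dvkxf qfg
Hunk 2: at line 2 remove [qjlnk,ftt] add [uzqlu] -> 6 lines: azth cmuw lmdi uzqlu dvkxf qfg
Hunk 3: at line 2 remove [lmdi,uzqlu,dvkxf] add [fzg,pnsvf,xbet] -> 6 lines: azth cmuw fzg pnsvf xbet qfg
Hunk 4: at line 1 remove [cmuw] add [xqn,dxwad,bgkwz] -> 8 lines: azth xqn dxwad bgkwz fzg pnsvf xbet qfg
Hunk 5: at line 1 remove [dxwad] add [sseyv,hma,pzn] -> 10 lines: azth xqn sseyv hma pzn bgkwz fzg pnsvf xbet qfg
Final line count: 10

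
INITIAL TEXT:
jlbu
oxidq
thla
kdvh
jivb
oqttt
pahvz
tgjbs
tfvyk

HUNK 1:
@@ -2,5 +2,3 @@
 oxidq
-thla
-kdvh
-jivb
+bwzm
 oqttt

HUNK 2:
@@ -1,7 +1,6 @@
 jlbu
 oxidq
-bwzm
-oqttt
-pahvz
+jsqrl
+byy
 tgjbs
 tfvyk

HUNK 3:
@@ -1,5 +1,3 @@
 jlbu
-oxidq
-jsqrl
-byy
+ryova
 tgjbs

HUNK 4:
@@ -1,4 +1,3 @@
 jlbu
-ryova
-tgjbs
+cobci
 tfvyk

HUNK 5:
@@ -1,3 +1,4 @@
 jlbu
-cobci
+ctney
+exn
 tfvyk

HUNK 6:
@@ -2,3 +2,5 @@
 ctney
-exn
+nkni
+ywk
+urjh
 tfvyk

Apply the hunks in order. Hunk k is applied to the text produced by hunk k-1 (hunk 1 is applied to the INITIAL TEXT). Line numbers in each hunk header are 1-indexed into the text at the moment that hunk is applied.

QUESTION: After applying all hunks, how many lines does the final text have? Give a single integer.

Answer: 6

Derivation:
Hunk 1: at line 2 remove [thla,kdvh,jivb] add [bwzm] -> 7 lines: jlbu oxidq bwzm oqttt pahvz tgjbs tfvyk
Hunk 2: at line 1 remove [bwzm,oqttt,pahvz] add [jsqrl,byy] -> 6 lines: jlbu oxidq jsqrl byy tgjbs tfvyk
Hunk 3: at line 1 remove [oxidq,jsqrl,byy] add [ryova] -> 4 lines: jlbu ryova tgjbs tfvyk
Hunk 4: at line 1 remove [ryova,tgjbs] add [cobci] -> 3 lines: jlbu cobci tfvyk
Hunk 5: at line 1 remove [cobci] add [ctney,exn] -> 4 lines: jlbu ctney exn tfvyk
Hunk 6: at line 2 remove [exn] add [nkni,ywk,urjh] -> 6 lines: jlbu ctney nkni ywk urjh tfvyk
Final line count: 6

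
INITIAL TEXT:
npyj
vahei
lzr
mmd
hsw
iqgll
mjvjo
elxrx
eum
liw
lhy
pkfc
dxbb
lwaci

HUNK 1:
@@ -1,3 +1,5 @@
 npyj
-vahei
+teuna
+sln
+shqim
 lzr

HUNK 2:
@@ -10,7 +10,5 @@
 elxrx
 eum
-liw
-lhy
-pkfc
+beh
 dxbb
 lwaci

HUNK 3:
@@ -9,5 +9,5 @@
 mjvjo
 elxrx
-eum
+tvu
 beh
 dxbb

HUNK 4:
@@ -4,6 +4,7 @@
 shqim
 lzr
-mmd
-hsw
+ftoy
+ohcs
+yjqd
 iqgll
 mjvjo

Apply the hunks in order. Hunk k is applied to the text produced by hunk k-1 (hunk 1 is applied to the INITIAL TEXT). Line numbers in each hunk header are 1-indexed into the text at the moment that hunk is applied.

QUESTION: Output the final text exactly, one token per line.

Hunk 1: at line 1 remove [vahei] add [teuna,sln,shqim] -> 16 lines: npyj teuna sln shqim lzr mmd hsw iqgll mjvjo elxrx eum liw lhy pkfc dxbb lwaci
Hunk 2: at line 10 remove [liw,lhy,pkfc] add [beh] -> 14 lines: npyj teuna sln shqim lzr mmd hsw iqgll mjvjo elxrx eum beh dxbb lwaci
Hunk 3: at line 9 remove [eum] add [tvu] -> 14 lines: npyj teuna sln shqim lzr mmd hsw iqgll mjvjo elxrx tvu beh dxbb lwaci
Hunk 4: at line 4 remove [mmd,hsw] add [ftoy,ohcs,yjqd] -> 15 lines: npyj teuna sln shqim lzr ftoy ohcs yjqd iqgll mjvjo elxrx tvu beh dxbb lwaci

Answer: npyj
teuna
sln
shqim
lzr
ftoy
ohcs
yjqd
iqgll
mjvjo
elxrx
tvu
beh
dxbb
lwaci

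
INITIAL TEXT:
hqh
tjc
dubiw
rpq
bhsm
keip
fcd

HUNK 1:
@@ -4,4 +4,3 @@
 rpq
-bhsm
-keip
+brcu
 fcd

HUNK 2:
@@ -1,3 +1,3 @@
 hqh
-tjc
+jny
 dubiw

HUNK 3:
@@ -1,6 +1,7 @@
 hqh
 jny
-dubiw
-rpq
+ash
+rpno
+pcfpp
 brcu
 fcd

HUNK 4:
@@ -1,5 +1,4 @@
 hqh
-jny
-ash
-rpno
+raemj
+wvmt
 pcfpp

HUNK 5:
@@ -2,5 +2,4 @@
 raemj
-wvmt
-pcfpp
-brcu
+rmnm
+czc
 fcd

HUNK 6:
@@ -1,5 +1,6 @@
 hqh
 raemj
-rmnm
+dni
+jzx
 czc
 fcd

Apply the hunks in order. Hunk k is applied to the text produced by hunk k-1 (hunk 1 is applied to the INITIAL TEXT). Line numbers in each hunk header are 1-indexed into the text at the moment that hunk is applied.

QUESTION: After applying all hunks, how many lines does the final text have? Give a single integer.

Hunk 1: at line 4 remove [bhsm,keip] add [brcu] -> 6 lines: hqh tjc dubiw rpq brcu fcd
Hunk 2: at line 1 remove [tjc] add [jny] -> 6 lines: hqh jny dubiw rpq brcu fcd
Hunk 3: at line 1 remove [dubiw,rpq] add [ash,rpno,pcfpp] -> 7 lines: hqh jny ash rpno pcfpp brcu fcd
Hunk 4: at line 1 remove [jny,ash,rpno] add [raemj,wvmt] -> 6 lines: hqh raemj wvmt pcfpp brcu fcd
Hunk 5: at line 2 remove [wvmt,pcfpp,brcu] add [rmnm,czc] -> 5 lines: hqh raemj rmnm czc fcd
Hunk 6: at line 1 remove [rmnm] add [dni,jzx] -> 6 lines: hqh raemj dni jzx czc fcd
Final line count: 6

Answer: 6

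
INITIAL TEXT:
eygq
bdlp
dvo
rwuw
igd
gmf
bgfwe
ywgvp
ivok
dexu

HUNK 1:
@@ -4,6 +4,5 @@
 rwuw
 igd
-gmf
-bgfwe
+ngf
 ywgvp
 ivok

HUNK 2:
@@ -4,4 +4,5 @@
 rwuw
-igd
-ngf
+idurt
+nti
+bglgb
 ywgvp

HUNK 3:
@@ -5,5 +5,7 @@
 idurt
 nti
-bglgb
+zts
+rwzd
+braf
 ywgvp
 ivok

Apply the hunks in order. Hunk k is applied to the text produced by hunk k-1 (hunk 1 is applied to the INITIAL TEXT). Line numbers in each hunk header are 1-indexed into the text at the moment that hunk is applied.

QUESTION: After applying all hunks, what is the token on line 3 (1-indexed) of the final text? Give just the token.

Hunk 1: at line 4 remove [gmf,bgfwe] add [ngf] -> 9 lines: eygq bdlp dvo rwuw igd ngf ywgvp ivok dexu
Hunk 2: at line 4 remove [igd,ngf] add [idurt,nti,bglgb] -> 10 lines: eygq bdlp dvo rwuw idurt nti bglgb ywgvp ivok dexu
Hunk 3: at line 5 remove [bglgb] add [zts,rwzd,braf] -> 12 lines: eygq bdlp dvo rwuw idurt nti zts rwzd braf ywgvp ivok dexu
Final line 3: dvo

Answer: dvo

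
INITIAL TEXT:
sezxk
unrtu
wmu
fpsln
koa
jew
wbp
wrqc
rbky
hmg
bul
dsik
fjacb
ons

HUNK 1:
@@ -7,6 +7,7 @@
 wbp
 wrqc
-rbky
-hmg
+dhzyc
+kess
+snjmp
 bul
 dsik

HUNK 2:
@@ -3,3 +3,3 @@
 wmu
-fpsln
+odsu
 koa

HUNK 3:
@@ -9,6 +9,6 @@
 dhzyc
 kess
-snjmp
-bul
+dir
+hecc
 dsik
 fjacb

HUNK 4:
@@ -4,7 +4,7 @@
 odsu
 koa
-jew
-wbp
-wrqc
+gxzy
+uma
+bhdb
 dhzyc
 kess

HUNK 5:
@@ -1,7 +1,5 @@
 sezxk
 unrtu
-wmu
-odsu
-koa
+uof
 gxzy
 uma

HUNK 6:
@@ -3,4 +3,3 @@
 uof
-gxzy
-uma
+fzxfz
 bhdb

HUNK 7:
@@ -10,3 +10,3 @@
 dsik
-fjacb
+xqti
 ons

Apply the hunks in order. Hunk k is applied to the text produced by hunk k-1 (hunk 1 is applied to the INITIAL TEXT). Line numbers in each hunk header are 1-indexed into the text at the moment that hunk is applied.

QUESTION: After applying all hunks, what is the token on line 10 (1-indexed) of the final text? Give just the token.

Answer: dsik

Derivation:
Hunk 1: at line 7 remove [rbky,hmg] add [dhzyc,kess,snjmp] -> 15 lines: sezxk unrtu wmu fpsln koa jew wbp wrqc dhzyc kess snjmp bul dsik fjacb ons
Hunk 2: at line 3 remove [fpsln] add [odsu] -> 15 lines: sezxk unrtu wmu odsu koa jew wbp wrqc dhzyc kess snjmp bul dsik fjacb ons
Hunk 3: at line 9 remove [snjmp,bul] add [dir,hecc] -> 15 lines: sezxk unrtu wmu odsu koa jew wbp wrqc dhzyc kess dir hecc dsik fjacb ons
Hunk 4: at line 4 remove [jew,wbp,wrqc] add [gxzy,uma,bhdb] -> 15 lines: sezxk unrtu wmu odsu koa gxzy uma bhdb dhzyc kess dir hecc dsik fjacb ons
Hunk 5: at line 1 remove [wmu,odsu,koa] add [uof] -> 13 lines: sezxk unrtu uof gxzy uma bhdb dhzyc kess dir hecc dsik fjacb ons
Hunk 6: at line 3 remove [gxzy,uma] add [fzxfz] -> 12 lines: sezxk unrtu uof fzxfz bhdb dhzyc kess dir hecc dsik fjacb ons
Hunk 7: at line 10 remove [fjacb] add [xqti] -> 12 lines: sezxk unrtu uof fzxfz bhdb dhzyc kess dir hecc dsik xqti ons
Final line 10: dsik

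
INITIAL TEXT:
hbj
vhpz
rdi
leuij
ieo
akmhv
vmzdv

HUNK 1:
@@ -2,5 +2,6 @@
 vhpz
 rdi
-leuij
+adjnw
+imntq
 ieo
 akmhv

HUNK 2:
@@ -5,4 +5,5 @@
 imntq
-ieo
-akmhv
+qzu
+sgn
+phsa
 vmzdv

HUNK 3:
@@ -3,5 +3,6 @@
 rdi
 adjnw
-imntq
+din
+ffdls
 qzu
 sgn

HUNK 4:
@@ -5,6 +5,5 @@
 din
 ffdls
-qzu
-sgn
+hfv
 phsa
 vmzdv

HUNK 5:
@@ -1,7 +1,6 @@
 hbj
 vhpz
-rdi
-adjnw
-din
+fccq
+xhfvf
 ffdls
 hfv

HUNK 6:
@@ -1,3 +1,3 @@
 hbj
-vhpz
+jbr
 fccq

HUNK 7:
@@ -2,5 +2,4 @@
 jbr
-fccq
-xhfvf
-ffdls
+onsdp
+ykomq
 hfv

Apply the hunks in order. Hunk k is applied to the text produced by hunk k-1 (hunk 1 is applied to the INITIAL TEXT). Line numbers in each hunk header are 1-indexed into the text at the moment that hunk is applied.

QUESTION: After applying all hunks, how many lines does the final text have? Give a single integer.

Hunk 1: at line 2 remove [leuij] add [adjnw,imntq] -> 8 lines: hbj vhpz rdi adjnw imntq ieo akmhv vmzdv
Hunk 2: at line 5 remove [ieo,akmhv] add [qzu,sgn,phsa] -> 9 lines: hbj vhpz rdi adjnw imntq qzu sgn phsa vmzdv
Hunk 3: at line 3 remove [imntq] add [din,ffdls] -> 10 lines: hbj vhpz rdi adjnw din ffdls qzu sgn phsa vmzdv
Hunk 4: at line 5 remove [qzu,sgn] add [hfv] -> 9 lines: hbj vhpz rdi adjnw din ffdls hfv phsa vmzdv
Hunk 5: at line 1 remove [rdi,adjnw,din] add [fccq,xhfvf] -> 8 lines: hbj vhpz fccq xhfvf ffdls hfv phsa vmzdv
Hunk 6: at line 1 remove [vhpz] add [jbr] -> 8 lines: hbj jbr fccq xhfvf ffdls hfv phsa vmzdv
Hunk 7: at line 2 remove [fccq,xhfvf,ffdls] add [onsdp,ykomq] -> 7 lines: hbj jbr onsdp ykomq hfv phsa vmzdv
Final line count: 7

Answer: 7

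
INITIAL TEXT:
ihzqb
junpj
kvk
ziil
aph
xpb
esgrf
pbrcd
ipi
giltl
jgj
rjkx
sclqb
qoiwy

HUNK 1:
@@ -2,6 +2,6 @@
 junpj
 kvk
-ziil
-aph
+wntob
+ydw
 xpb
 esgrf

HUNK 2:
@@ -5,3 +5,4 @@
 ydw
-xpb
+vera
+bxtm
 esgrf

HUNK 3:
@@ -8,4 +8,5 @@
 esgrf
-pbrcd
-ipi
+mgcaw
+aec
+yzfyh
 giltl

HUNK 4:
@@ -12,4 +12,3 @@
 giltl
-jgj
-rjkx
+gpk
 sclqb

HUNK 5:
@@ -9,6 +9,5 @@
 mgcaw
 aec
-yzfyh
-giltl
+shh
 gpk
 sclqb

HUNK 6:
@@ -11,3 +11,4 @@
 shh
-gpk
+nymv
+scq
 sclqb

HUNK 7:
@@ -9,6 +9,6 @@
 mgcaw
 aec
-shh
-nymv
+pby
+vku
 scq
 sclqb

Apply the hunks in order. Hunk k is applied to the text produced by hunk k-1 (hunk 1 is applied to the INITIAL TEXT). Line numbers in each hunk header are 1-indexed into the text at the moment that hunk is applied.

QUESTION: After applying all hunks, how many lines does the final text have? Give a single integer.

Hunk 1: at line 2 remove [ziil,aph] add [wntob,ydw] -> 14 lines: ihzqb junpj kvk wntob ydw xpb esgrf pbrcd ipi giltl jgj rjkx sclqb qoiwy
Hunk 2: at line 5 remove [xpb] add [vera,bxtm] -> 15 lines: ihzqb junpj kvk wntob ydw vera bxtm esgrf pbrcd ipi giltl jgj rjkx sclqb qoiwy
Hunk 3: at line 8 remove [pbrcd,ipi] add [mgcaw,aec,yzfyh] -> 16 lines: ihzqb junpj kvk wntob ydw vera bxtm esgrf mgcaw aec yzfyh giltl jgj rjkx sclqb qoiwy
Hunk 4: at line 12 remove [jgj,rjkx] add [gpk] -> 15 lines: ihzqb junpj kvk wntob ydw vera bxtm esgrf mgcaw aec yzfyh giltl gpk sclqb qoiwy
Hunk 5: at line 9 remove [yzfyh,giltl] add [shh] -> 14 lines: ihzqb junpj kvk wntob ydw vera bxtm esgrf mgcaw aec shh gpk sclqb qoiwy
Hunk 6: at line 11 remove [gpk] add [nymv,scq] -> 15 lines: ihzqb junpj kvk wntob ydw vera bxtm esgrf mgcaw aec shh nymv scq sclqb qoiwy
Hunk 7: at line 9 remove [shh,nymv] add [pby,vku] -> 15 lines: ihzqb junpj kvk wntob ydw vera bxtm esgrf mgcaw aec pby vku scq sclqb qoiwy
Final line count: 15

Answer: 15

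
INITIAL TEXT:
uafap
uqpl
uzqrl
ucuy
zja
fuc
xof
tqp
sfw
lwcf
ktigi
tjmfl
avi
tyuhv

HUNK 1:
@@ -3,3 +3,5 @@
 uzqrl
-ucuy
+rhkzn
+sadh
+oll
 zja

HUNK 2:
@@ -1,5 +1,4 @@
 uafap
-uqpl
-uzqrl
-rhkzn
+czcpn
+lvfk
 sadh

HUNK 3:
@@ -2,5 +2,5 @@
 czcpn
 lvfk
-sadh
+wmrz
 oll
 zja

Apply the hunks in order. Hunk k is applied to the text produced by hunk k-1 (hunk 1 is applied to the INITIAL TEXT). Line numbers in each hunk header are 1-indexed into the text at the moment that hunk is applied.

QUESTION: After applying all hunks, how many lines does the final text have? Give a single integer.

Answer: 15

Derivation:
Hunk 1: at line 3 remove [ucuy] add [rhkzn,sadh,oll] -> 16 lines: uafap uqpl uzqrl rhkzn sadh oll zja fuc xof tqp sfw lwcf ktigi tjmfl avi tyuhv
Hunk 2: at line 1 remove [uqpl,uzqrl,rhkzn] add [czcpn,lvfk] -> 15 lines: uafap czcpn lvfk sadh oll zja fuc xof tqp sfw lwcf ktigi tjmfl avi tyuhv
Hunk 3: at line 2 remove [sadh] add [wmrz] -> 15 lines: uafap czcpn lvfk wmrz oll zja fuc xof tqp sfw lwcf ktigi tjmfl avi tyuhv
Final line count: 15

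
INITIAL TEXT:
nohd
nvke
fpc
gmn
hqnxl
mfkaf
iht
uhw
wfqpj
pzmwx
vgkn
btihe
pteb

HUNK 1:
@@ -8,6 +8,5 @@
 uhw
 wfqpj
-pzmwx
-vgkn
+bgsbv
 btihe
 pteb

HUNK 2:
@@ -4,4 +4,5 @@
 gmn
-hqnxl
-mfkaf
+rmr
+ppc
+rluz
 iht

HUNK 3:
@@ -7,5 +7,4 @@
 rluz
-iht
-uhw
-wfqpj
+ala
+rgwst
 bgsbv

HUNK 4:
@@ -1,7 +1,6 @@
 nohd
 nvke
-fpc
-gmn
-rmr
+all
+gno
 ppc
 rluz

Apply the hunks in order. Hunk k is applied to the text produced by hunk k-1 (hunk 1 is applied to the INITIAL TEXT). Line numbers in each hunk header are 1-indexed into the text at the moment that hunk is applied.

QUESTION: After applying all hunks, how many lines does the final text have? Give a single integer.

Hunk 1: at line 8 remove [pzmwx,vgkn] add [bgsbv] -> 12 lines: nohd nvke fpc gmn hqnxl mfkaf iht uhw wfqpj bgsbv btihe pteb
Hunk 2: at line 4 remove [hqnxl,mfkaf] add [rmr,ppc,rluz] -> 13 lines: nohd nvke fpc gmn rmr ppc rluz iht uhw wfqpj bgsbv btihe pteb
Hunk 3: at line 7 remove [iht,uhw,wfqpj] add [ala,rgwst] -> 12 lines: nohd nvke fpc gmn rmr ppc rluz ala rgwst bgsbv btihe pteb
Hunk 4: at line 1 remove [fpc,gmn,rmr] add [all,gno] -> 11 lines: nohd nvke all gno ppc rluz ala rgwst bgsbv btihe pteb
Final line count: 11

Answer: 11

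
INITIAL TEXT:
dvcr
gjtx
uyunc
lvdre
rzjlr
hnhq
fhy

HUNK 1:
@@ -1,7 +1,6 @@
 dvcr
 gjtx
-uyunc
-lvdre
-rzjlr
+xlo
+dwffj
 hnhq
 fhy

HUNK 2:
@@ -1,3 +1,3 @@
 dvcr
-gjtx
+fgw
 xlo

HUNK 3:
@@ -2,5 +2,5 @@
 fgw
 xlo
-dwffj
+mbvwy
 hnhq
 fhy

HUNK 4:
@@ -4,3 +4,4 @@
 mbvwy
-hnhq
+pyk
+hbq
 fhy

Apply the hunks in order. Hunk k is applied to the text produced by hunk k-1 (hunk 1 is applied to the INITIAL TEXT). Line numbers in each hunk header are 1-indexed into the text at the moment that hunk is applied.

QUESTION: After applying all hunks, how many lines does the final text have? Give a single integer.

Answer: 7

Derivation:
Hunk 1: at line 1 remove [uyunc,lvdre,rzjlr] add [xlo,dwffj] -> 6 lines: dvcr gjtx xlo dwffj hnhq fhy
Hunk 2: at line 1 remove [gjtx] add [fgw] -> 6 lines: dvcr fgw xlo dwffj hnhq fhy
Hunk 3: at line 2 remove [dwffj] add [mbvwy] -> 6 lines: dvcr fgw xlo mbvwy hnhq fhy
Hunk 4: at line 4 remove [hnhq] add [pyk,hbq] -> 7 lines: dvcr fgw xlo mbvwy pyk hbq fhy
Final line count: 7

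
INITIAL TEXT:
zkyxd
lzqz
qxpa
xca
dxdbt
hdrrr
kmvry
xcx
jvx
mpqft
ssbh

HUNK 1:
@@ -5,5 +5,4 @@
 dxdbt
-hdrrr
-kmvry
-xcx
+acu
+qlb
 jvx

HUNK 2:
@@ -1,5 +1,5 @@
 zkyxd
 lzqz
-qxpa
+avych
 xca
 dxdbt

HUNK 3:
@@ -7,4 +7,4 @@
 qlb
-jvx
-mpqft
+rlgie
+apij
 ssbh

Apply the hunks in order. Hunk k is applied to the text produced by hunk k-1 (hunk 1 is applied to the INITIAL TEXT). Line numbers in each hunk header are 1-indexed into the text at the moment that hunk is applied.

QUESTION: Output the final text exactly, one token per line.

Hunk 1: at line 5 remove [hdrrr,kmvry,xcx] add [acu,qlb] -> 10 lines: zkyxd lzqz qxpa xca dxdbt acu qlb jvx mpqft ssbh
Hunk 2: at line 1 remove [qxpa] add [avych] -> 10 lines: zkyxd lzqz avych xca dxdbt acu qlb jvx mpqft ssbh
Hunk 3: at line 7 remove [jvx,mpqft] add [rlgie,apij] -> 10 lines: zkyxd lzqz avych xca dxdbt acu qlb rlgie apij ssbh

Answer: zkyxd
lzqz
avych
xca
dxdbt
acu
qlb
rlgie
apij
ssbh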